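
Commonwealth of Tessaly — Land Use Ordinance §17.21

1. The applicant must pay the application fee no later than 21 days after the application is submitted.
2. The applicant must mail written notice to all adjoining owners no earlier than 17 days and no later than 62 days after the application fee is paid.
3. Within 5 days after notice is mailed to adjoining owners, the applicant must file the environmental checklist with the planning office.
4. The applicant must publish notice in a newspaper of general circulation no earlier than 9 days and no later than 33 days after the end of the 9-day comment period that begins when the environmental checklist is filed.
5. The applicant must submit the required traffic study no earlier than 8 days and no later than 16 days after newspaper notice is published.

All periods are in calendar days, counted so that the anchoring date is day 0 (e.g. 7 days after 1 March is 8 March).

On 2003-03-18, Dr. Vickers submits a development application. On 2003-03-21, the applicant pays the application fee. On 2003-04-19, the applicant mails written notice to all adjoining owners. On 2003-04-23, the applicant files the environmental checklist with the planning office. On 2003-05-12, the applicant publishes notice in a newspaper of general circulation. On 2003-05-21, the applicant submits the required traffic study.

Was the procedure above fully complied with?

Yes

(1) due by 2003-03-18 + 21 days = 2003-04-08; done 2003-03-21 — timely.
(2) the permitted window runs from 2003-03-21 + 17 = 2003-04-07 to 2003-03-21 + 62 = 2003-05-22; 2003-04-19 falls inside that range.
(3) due by 2003-04-19 + 5 days = 2003-04-24; 2003-04-23 is within that limit.
(4) the permitted window runs from 2003-05-02 + 9 = 2003-05-11 to 2003-05-02 + 33 = 2003-06-04; done 2003-05-12 — within the window.
(5) the permitted window runs from 2003-05-12 + 8 = 2003-05-20 to 2003-05-12 + 16 = 2003-05-28; done 2003-05-21 — within the window.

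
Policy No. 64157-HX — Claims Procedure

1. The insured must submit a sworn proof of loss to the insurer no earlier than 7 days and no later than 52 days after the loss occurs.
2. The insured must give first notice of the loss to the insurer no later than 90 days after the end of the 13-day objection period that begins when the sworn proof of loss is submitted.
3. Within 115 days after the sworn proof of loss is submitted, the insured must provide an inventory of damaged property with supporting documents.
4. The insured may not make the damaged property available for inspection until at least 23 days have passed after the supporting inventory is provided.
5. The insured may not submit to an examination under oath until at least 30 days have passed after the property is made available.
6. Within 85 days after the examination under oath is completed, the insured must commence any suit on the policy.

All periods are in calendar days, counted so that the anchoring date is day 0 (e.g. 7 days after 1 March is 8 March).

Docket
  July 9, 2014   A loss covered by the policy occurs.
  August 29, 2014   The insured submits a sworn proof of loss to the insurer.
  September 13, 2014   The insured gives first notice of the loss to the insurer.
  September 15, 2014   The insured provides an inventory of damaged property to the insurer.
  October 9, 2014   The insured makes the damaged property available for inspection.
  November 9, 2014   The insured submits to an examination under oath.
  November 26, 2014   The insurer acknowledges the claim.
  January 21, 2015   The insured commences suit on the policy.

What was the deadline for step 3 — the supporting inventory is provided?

Step 3 runs from August 29, 2014, when the sworn proof of loss is submitted. 115 days after August 29, 2014 is December 22, 2014.

December 22, 2014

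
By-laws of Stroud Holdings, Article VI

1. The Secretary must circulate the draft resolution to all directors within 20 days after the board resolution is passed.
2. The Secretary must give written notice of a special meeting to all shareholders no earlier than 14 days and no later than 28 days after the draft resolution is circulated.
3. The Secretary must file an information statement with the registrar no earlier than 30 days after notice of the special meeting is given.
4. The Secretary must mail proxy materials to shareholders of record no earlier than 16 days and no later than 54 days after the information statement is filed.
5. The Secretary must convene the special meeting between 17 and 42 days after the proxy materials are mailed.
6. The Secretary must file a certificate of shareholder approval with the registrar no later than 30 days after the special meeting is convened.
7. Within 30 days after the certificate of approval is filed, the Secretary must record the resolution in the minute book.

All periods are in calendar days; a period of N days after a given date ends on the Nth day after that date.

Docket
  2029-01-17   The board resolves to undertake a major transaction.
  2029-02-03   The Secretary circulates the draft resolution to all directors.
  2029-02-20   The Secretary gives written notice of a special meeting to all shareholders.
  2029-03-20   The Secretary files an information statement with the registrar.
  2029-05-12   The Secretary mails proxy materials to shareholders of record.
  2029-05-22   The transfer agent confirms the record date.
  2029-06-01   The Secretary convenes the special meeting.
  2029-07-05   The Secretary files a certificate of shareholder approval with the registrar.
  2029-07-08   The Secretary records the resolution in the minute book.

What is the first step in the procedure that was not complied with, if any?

Step 3

Step 1 — counting 20 days from 2029-01-17 (when the board resolution is passed) gives a deadline of 2029-02-06; completed 2029-02-03, before the deadline.
Step 2 — 14 and 28 days from 2029-02-03 (when the draft resolution is circulated) are 2029-02-17 and 2029-03-03 respectively; done 2029-02-20, which is between those dates.
Step 3 — must wait 30 days from 2029-02-20 (when notice of the special meeting is given), so not before 2029-03-22; 2029-03-20 is 2 days before the earliest permitted date.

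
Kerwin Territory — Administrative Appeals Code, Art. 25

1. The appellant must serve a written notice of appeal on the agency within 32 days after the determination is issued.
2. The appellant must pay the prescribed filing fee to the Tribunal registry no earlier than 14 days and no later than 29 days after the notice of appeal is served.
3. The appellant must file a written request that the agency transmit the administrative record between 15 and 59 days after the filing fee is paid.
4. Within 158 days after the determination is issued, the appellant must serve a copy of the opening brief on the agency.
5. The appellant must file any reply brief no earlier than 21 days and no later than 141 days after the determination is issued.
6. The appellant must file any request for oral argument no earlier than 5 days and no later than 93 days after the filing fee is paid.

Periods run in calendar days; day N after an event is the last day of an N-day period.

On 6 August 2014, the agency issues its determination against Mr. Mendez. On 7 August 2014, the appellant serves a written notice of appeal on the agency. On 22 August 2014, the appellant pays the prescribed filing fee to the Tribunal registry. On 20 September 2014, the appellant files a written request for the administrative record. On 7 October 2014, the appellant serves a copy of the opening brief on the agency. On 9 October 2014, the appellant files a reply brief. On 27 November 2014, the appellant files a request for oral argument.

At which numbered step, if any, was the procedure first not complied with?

Step 1 — counting 32 days from 6 August 2014 (when the determination is issued) gives a deadline of 7 September 2014; done 7 August 2014 — timely.
Step 2 — 14 and 29 days from 7 August 2014 (when the notice of appeal is served) are 21 August 2014 and 5 September 2014 respectively; done 22 August 2014, which is between those dates.
Step 3 — 15 and 59 days from 22 August 2014 (when the filing fee is paid) are 6 September 2014 and 20 October 2014 respectively; done 20 September 2014, which is between those dates.
Step 4 — counting 158 days from 6 August 2014 (when the determination is issued) gives a deadline of 11 January 2015; done 7 October 2014 — timely.
Step 5 — 21 and 141 days from 6 August 2014 (when the determination is issued) are 27 August 2014 and 25 December 2014 respectively; 9 October 2014 falls inside that range.
Step 6 — 5 and 93 days from 22 August 2014 (when the filing fee is paid) are 27 August 2014 and 23 November 2014 respectively; done 27 November 2014 — 4 days after the window closed.
That is the first point of non-compliance.

Step 6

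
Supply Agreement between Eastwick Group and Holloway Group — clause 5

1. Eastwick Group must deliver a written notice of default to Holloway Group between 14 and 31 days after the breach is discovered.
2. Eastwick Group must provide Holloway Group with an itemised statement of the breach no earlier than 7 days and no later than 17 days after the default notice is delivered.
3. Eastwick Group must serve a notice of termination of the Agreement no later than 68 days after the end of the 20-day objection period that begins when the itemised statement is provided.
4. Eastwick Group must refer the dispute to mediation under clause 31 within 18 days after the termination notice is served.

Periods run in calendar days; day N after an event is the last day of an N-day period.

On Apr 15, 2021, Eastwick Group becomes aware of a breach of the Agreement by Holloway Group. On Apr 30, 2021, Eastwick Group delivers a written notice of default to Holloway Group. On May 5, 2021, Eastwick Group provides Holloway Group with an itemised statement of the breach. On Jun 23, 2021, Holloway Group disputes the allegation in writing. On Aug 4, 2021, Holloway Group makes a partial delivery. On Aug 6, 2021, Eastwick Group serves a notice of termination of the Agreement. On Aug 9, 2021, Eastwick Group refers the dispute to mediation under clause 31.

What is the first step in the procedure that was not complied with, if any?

Step 1 — 14 and 31 days from Apr 15, 2021 (when the breach is discovered) are Apr 29, 2021 and May 16, 2021 respectively; done Apr 30, 2021 — within the window.
Step 2 — 7 and 17 days from Apr 30, 2021 (when the default notice is delivered) are May 7, 2021 and May 17, 2021 respectively; done May 5, 2021 — 2 days before the window opened.

Step 2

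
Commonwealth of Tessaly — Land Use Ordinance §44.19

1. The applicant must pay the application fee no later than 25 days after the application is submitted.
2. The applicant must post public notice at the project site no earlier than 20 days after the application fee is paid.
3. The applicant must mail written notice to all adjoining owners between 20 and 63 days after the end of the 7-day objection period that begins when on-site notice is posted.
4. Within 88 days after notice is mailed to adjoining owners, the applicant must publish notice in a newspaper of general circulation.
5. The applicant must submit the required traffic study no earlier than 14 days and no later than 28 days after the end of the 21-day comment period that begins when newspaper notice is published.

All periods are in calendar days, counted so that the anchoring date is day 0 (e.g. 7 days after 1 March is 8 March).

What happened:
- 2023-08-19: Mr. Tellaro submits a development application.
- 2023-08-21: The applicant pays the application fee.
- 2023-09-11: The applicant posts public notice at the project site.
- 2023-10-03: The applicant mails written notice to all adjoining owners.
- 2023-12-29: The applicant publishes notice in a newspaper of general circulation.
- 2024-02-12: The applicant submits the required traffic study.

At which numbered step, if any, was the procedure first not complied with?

Step 3

(1) due by 2023-08-19 + 25 days = 2023-09-13; done 2023-08-21 — timely.
(2) permitted from 2023-08-21 + 20 days = 2023-09-10 onward; done 2023-09-11 — permitted.
(3) the permitted window runs from 2023-09-18 + 20 = 2023-10-08 to 2023-09-18 + 63 = 2023-11-20; 2023-10-03 is 5 days too early.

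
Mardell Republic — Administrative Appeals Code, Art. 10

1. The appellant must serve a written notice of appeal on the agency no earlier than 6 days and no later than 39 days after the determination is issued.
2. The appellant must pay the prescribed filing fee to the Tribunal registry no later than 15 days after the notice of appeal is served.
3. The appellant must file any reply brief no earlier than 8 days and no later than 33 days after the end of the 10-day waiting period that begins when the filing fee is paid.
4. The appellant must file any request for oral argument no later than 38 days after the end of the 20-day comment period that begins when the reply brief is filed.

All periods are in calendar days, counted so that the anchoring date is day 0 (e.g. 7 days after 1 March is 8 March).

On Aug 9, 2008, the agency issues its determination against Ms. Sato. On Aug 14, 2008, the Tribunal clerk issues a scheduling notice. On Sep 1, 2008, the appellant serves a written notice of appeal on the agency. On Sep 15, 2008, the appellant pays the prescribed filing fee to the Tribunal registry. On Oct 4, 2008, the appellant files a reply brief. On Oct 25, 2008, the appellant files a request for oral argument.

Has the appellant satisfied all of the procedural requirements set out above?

Yes

Step 1 — 6 and 39 days from Aug 9, 2008 (when the determination is issued) are Aug 15, 2008 and Sep 17, 2008 respectively; done Sep 1, 2008, which is between those dates.
Step 2 — counting 15 days from Sep 1, 2008 (when the notice of appeal is served) gives a deadline of Sep 16, 2008; completed Sep 15, 2008, before the deadline.
Step 3 — 8 and 33 days from Sep 25, 2008 (end of the 10-day waiting period, which began when the filing fee is paid on Sep 15, 2008) are Oct 3, 2008 and Oct 28, 2008 respectively; Oct 4, 2008 falls inside that range.
Step 4 — counting 38 days from Oct 24, 2008 (end of the 20-day comment period, which began when the reply brief is filed on Oct 4, 2008) gives a deadline of Dec 1, 2008; Oct 25, 2008 is within that limit.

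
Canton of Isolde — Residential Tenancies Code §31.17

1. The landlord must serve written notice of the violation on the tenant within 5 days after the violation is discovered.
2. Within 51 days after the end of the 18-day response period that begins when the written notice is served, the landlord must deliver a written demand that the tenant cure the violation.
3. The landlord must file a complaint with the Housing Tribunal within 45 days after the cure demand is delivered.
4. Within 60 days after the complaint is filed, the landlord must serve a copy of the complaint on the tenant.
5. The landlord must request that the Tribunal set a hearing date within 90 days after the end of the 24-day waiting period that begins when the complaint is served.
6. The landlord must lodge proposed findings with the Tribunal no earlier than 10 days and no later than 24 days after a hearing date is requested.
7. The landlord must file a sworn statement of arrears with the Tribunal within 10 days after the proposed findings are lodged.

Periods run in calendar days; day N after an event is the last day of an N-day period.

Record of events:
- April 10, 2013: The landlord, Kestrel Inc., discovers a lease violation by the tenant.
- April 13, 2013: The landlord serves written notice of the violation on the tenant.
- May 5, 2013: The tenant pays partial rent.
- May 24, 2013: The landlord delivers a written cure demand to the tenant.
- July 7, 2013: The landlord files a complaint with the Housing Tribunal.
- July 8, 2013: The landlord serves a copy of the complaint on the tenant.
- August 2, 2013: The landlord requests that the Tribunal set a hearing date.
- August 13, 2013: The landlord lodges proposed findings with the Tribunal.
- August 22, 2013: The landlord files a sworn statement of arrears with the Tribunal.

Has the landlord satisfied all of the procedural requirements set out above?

Yes

Step 1 — counting 5 days from April 10, 2013 (when the violation is discovered) gives a deadline of April 15, 2013; completed April 13, 2013, before the deadline.
Step 2 — counting 51 days from May 1, 2013 (end of the 18-day response period, which began when the written notice is served on April 13, 2013) gives a deadline of June 21, 2013; completed May 24, 2013, before the deadline.
Step 3 — counting 45 days from May 24, 2013 (when the cure demand is delivered) gives a deadline of July 8, 2013; July 7, 2013 is within that limit.
Step 4 — counting 60 days from July 7, 2013 (when the complaint is filed) gives a deadline of September 5, 2013; July 8, 2013 is within that limit.
Step 5 — counting 90 days from August 1, 2013 (end of the 24-day waiting period, which began when the complaint is served on July 8, 2013) gives a deadline of October 30, 2013; August 2, 2013 is within that limit.
Step 6 — 10 and 24 days from August 2, 2013 (when a hearing date is requested) are August 12, 2013 and August 26, 2013 respectively; done August 13, 2013, which is between those dates.
Step 7 — counting 10 days from August 13, 2013 (when the proposed findings are lodged) gives a deadline of August 23, 2013; done August 22, 2013 — timely.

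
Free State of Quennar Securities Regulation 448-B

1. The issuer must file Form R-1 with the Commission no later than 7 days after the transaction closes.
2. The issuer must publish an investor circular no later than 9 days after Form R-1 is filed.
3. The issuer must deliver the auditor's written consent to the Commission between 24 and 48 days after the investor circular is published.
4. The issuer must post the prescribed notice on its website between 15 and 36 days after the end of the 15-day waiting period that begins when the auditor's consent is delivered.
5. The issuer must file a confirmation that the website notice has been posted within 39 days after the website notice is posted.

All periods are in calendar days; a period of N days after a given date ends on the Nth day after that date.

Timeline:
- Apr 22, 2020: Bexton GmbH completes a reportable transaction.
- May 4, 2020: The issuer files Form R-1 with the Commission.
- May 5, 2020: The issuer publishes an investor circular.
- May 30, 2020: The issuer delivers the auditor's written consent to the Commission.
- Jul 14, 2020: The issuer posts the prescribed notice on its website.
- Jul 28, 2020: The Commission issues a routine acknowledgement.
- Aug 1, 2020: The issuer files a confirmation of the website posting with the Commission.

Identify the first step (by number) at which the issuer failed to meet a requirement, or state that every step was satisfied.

Step 1

(1) due by Apr 22, 2020 + 7 days = Apr 29, 2020; done May 4, 2020 — 5 days late.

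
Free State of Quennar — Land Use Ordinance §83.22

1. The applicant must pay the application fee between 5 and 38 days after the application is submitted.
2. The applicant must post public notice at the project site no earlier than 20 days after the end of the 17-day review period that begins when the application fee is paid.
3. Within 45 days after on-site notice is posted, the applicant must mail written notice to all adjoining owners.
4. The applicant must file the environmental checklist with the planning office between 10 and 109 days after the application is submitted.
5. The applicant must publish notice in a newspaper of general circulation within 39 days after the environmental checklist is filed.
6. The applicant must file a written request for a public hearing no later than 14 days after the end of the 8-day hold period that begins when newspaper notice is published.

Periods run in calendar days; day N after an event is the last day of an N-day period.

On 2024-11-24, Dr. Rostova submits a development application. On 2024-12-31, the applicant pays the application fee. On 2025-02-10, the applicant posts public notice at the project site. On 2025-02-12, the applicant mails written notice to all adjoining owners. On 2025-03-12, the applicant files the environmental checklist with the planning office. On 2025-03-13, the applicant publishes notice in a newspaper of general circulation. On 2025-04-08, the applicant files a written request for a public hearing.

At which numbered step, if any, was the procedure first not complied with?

Step 1 — 5 and 38 days from 2024-11-24 (when the application is submitted) are 2024-11-29 and 2025-01-01 respectively; 2024-12-31 falls inside that range.
Step 2 — must wait 20 days from 2025-01-17 (end of the 17-day review period, which began when the application fee is paid on 2024-12-31), so not before 2025-02-06; done 2025-02-10 — permitted.
Step 3 — counting 45 days from 2025-02-10 (when on-site notice is posted) gives a deadline of 2025-03-27; completed 2025-02-12, before the deadline.
Step 4 — 10 and 109 days from 2024-11-24 (when the application is submitted) are 2024-12-04 and 2025-03-13 respectively; done 2025-03-12, which is between those dates.
Step 5 — counting 39 days from 2025-03-12 (when the environmental checklist is filed) gives a deadline of 2025-04-20; 2025-03-13 is within that limit.
Step 6 — counting 14 days from 2025-03-21 (end of the 8-day hold period, which began when newspaper notice is published on 2025-03-13) gives a deadline of 2025-04-04; 2025-04-08 misses that deadline by 4 days.
The procedure was therefore not followed at step 6.

Step 6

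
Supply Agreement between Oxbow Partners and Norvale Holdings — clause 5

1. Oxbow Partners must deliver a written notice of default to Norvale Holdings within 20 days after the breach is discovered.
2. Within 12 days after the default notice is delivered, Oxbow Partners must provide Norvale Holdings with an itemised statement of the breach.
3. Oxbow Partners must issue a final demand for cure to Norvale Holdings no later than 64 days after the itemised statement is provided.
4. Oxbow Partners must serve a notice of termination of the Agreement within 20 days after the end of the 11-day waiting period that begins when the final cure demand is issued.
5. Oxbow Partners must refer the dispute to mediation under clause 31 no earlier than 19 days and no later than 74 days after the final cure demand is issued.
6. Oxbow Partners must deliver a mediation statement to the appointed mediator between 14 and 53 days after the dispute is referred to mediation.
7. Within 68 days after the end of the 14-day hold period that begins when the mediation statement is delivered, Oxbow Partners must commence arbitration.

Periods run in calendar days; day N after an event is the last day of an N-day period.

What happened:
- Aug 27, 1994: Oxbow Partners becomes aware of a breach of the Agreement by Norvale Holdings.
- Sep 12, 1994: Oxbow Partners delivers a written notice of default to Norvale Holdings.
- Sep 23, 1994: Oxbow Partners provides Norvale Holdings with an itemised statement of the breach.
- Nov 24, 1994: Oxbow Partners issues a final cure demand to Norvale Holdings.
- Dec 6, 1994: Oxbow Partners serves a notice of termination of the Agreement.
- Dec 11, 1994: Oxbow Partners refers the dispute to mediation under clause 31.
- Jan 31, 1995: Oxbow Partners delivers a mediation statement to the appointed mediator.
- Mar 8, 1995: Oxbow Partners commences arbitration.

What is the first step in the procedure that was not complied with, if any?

Step 5

(1) due by Aug 27, 1994 + 20 days = Sep 16, 1994; completed Sep 12, 1994, before the deadline.
(2) due by Sep 12, 1994 + 12 days = Sep 24, 1994; Sep 23, 1994 is within that limit.
(3) due by Sep 23, 1994 + 64 days = Nov 26, 1994; Nov 24, 1994 is within that limit.
(4) due by Dec 5, 1994 + 20 days = Dec 25, 1994; done Dec 6, 1994 — timely.
(5) the permitted window runs from Nov 24, 1994 + 19 = Dec 13, 1994 to Nov 24, 1994 + 74 = Feb 6, 1995; Dec 11, 1994 is 2 days too early.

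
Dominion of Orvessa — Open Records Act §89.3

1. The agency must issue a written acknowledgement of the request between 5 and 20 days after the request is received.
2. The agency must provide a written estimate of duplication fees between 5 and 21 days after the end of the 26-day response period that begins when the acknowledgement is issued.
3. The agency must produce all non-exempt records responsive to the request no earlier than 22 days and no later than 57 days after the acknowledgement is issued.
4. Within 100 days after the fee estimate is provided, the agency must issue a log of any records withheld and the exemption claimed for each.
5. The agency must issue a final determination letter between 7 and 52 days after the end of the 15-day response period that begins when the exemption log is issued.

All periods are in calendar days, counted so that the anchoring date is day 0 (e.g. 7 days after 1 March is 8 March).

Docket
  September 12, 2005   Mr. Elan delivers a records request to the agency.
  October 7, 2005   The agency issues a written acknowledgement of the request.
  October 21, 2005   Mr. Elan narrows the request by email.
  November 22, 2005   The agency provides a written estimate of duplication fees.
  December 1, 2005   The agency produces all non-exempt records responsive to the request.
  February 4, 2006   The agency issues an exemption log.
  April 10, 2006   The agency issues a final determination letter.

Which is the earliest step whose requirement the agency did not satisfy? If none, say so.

(1) the permitted window runs from September 12, 2005 + 5 = September 17, 2005 to September 12, 2005 + 20 = October 2, 2005; done October 7, 2005 — 5 days after the window closed.
That is the first point of non-compliance.

Step 1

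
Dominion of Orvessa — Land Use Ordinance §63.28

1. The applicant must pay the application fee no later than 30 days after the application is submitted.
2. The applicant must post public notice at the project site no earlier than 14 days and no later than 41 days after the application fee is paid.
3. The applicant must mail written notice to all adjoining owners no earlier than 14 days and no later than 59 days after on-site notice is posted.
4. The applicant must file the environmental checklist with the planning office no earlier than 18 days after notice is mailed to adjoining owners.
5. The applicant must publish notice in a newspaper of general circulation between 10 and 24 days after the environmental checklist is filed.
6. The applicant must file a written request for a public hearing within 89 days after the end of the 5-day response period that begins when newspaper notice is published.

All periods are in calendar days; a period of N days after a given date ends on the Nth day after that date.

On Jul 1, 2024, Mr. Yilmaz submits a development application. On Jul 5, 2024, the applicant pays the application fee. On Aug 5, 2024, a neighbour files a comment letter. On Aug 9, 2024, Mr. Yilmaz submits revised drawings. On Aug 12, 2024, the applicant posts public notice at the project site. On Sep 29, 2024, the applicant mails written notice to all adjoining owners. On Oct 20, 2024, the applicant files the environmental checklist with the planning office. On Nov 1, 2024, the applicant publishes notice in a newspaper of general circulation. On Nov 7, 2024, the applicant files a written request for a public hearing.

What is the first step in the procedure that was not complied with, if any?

Step 1 — counting 30 days from Jul 1, 2024 (when the application is submitted) gives a deadline of Jul 31, 2024; Jul 5, 2024 is within that limit.
Step 2 — 14 and 41 days from Jul 5, 2024 (when the application fee is paid) are Jul 19, 2024 and Aug 15, 2024 respectively; done Aug 12, 2024 — within the window.
Step 3 — 14 and 59 days from Aug 12, 2024 (when on-site notice is posted) are Aug 26, 2024 and Oct 10, 2024 respectively; done Sep 29, 2024, which is between those dates.
Step 4 — must wait 18 days from Sep 29, 2024 (when notice is mailed to adjoining owners), so not before Oct 17, 2024; done Oct 20, 2024 — permitted.
Step 5 — 10 and 24 days from Oct 20, 2024 (when the environmental checklist is filed) are Oct 30, 2024 and Nov 13, 2024 respectively; done Nov 1, 2024 — within the window.
Step 6 — counting 89 days from Nov 6, 2024 (end of the 5-day response period, which began when newspaper notice is published on Nov 1, 2024) gives a deadline of Feb 3, 2025; completed Nov 7, 2024, before the deadline.

None — every step was satisfied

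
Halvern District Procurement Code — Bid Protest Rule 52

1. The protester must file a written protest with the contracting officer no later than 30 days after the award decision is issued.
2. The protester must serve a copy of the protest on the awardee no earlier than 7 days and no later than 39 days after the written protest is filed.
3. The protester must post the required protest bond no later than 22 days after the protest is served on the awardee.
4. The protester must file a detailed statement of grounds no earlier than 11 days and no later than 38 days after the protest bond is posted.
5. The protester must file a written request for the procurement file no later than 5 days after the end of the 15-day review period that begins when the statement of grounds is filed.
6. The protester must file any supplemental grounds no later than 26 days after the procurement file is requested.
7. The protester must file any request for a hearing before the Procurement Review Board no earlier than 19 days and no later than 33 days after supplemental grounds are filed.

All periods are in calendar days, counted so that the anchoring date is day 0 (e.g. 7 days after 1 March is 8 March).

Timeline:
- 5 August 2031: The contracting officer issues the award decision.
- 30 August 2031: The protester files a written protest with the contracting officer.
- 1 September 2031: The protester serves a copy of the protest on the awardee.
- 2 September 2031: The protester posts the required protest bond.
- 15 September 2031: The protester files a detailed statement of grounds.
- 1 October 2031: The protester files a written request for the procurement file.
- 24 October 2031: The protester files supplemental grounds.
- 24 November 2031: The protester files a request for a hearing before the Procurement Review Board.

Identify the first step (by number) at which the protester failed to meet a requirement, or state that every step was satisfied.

Step 1: 30 days after 5 August 2031 (when the award decision is issued) is 4 September 2031; done 30 August 2031 — timely.
Step 2: the window is 7–39 days after 30 August 2031 (when the written protest is filed), so 6 September 2031 through 8 October 2031; 1 September 2031 is 5 days too early.
No need to go further; step 2 was not satisfied.

Step 2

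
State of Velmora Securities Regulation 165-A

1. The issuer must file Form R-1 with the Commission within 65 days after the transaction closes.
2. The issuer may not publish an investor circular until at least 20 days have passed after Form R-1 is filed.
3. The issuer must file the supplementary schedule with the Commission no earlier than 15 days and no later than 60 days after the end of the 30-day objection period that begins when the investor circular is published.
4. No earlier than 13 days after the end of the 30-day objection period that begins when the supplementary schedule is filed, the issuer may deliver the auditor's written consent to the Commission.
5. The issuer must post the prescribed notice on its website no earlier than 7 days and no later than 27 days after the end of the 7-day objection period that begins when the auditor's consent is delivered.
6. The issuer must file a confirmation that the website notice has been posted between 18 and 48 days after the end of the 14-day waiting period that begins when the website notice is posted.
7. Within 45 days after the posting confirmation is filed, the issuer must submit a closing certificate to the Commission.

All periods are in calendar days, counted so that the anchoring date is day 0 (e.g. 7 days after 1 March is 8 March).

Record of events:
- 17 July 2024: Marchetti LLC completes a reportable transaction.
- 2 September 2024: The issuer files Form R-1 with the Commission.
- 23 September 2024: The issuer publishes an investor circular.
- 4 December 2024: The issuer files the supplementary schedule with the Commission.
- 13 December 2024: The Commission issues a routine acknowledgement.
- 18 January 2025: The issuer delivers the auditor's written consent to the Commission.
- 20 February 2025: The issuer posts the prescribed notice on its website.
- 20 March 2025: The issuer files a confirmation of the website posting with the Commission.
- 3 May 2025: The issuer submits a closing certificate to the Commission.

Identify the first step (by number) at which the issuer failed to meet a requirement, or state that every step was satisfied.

Step 6

Step 1: 65 days after 17 July 2024 (when the transaction closes) is 20 September 2024; completed 2 September 2024, before the deadline.
Step 2: the earliest permitted date is 20 days after 2 September 2024 (when Form R-1 is filed), i.e. 22 September 2024; 23 September 2024 is on or after that date.
Step 3: the window is 15–60 days after 23 October 2024 (end of the 30-day objection period, which began when the investor circular is published on 23 September 2024), so 7 November 2024 through 22 December 2024; done 4 December 2024, which is between those dates.
Step 4: the earliest permitted date is 13 days after 3 January 2025 (end of the 30-day objection period, which began when the supplementary schedule is filed on 4 December 2024), i.e. 16 January 2025; done 18 January 2025 — permitted.
Step 5: the window is 7–27 days after 25 January 2025 (end of the 7-day objection period, which began when the auditor's consent is delivered on 18 January 2025), so 1 February 2025 through 21 February 2025; 20 February 2025 falls inside that range.
Step 6: the window is 18–48 days after 6 March 2025 (end of the 14-day waiting period, which began when the website notice is posted on 20 February 2025), so 24 March 2025 through 23 April 2025; done 20 March 2025 — 4 days before the window opened.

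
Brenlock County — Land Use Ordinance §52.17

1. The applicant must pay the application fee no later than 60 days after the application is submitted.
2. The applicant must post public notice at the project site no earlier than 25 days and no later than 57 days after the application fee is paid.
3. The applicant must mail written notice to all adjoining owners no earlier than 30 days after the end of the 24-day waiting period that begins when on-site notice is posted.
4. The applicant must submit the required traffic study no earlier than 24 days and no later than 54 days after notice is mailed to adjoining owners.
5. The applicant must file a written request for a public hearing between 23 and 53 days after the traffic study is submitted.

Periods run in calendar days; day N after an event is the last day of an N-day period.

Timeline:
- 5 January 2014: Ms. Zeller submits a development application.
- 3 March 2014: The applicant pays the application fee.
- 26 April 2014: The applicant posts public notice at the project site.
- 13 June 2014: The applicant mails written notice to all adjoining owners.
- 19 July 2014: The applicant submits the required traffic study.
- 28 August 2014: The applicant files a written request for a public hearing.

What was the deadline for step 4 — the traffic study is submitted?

6 August 2014

Step 4 runs from 13 June 2014, when notice is mailed to adjoining owners. The window is 24–54 days after 13 June 2014; it closes on 6 August 2014.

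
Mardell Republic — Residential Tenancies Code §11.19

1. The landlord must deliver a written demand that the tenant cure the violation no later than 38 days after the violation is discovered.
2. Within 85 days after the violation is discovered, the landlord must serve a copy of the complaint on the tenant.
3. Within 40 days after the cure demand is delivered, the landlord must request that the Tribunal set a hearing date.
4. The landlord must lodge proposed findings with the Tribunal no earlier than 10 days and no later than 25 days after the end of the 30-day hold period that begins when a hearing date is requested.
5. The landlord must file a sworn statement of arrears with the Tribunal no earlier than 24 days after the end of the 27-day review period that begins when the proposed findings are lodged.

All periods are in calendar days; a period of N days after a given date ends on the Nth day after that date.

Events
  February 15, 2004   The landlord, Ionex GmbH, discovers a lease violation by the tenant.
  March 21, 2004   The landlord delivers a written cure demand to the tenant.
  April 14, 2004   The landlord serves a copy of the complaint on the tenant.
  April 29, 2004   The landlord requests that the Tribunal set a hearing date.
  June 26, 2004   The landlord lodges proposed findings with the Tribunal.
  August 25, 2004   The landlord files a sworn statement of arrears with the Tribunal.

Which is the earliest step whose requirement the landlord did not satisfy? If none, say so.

Step 1 — counting 38 days from February 15, 2004 (when the violation is discovered) gives a deadline of March 24, 2004; done March 21, 2004 — timely.
Step 2 — counting 85 days from February 15, 2004 (when the violation is discovered) gives a deadline of May 10, 2004; April 14, 2004 is within that limit.
Step 3 — counting 40 days from March 21, 2004 (when the cure demand is delivered) gives a deadline of April 30, 2004; April 29, 2004 is within that limit.
Step 4 — 10 and 25 days from May 29, 2004 (end of the 30-day hold period, which began when a hearing date is requested on April 29, 2004) are June 8, 2004 and June 23, 2004 respectively; done June 26, 2004 — 3 days after the window closed.

Step 4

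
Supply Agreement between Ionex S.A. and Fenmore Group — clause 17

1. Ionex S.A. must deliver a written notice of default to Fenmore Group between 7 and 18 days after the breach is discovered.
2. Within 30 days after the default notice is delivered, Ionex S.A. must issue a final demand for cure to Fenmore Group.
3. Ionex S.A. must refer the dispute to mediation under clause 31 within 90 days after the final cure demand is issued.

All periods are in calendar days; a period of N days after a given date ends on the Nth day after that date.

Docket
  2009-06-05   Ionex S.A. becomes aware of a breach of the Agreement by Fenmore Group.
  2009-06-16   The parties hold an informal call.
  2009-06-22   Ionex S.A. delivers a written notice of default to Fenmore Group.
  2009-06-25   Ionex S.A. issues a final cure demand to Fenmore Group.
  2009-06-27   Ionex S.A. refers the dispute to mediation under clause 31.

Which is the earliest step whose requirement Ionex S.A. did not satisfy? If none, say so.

Step 1 — 7 and 18 days from 2009-06-05 (when the breach is discovered) are 2009-06-12 and 2009-06-23 respectively; 2009-06-22 falls inside that range.
Step 2 — counting 30 days from 2009-06-22 (when the default notice is delivered) gives a deadline of 2009-07-22; done 2009-06-25 — timely.
Step 3 — counting 90 days from 2009-06-25 (when the final cure demand is issued) gives a deadline of 2009-09-23; completed 2009-06-27, before the deadline.

None — every step was satisfied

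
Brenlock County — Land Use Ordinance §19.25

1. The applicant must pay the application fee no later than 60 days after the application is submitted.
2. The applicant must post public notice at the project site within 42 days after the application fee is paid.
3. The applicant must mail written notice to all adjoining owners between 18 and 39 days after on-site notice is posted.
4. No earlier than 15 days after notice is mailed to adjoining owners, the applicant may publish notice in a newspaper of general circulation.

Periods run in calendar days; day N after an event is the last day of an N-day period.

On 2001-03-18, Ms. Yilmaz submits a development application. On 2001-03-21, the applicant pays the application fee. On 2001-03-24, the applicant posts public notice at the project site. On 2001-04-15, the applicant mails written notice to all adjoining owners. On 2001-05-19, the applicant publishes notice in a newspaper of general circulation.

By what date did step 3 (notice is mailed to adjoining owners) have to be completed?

Step 3 runs from 2001-03-24, when on-site notice is posted. The window is 18–39 days after 2001-03-24; it closes on 2001-05-02.

2001-05-02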